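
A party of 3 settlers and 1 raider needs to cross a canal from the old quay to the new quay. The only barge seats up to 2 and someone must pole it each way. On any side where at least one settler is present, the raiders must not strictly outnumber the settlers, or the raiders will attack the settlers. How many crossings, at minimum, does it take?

Counting alone: each trip to the new quay takes at most 2 across and each return brings at least 1 back, so after t trips out (and t−1 returns) at most 2t − (t−1) of the 4 are across; that first reaches 4 at t = 3, so at least 5 crossings are needed.
The plan below uses exactly 5 crossings, so it is optimal:
1. 1 settler and 1 raider → the new quay.  (the old quay: 2S 0R; the new quay: 1S 1R)
2. 1 raider ← the old quay.  (the old quay: 2S 1R; the new quay: 1S 0R)
3. 1 settler and 1 raider → the new quay.  (the old quay: 1S 0R; the new quay: 2S 1R)
4. 1 raider ← the old quay.  (the old quay: 1S 1R; the new quay: 2S 0R)
5. 1 settler and 1 raider → the new quay.  (the old quay: 0S 0R; the new quay: 3S 1R)

5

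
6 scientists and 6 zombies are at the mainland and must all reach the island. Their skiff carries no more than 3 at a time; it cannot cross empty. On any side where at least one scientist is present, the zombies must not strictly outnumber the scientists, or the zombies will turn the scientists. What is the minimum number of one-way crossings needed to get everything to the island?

impossible

Following every safe sequence of crossings from the start, the most of the 12 that can be at the island as the skiff arrives there on crossings 1, 3, 5 is 3, 5, 6 respectively; the best ever achieved is 6 of 12.
From crossing 7 on, no configuration arises that was not already reachable earlier: only 17 distinct safe configurations (who is on which side, and where the skiff is) can ever be reached, none of them has everyone across, and every continuation just revisits them. They are: 0 scientists + 0 zombies across (skiff back at the start); 0 scientists + 1 zombie across (skiff there); 0 scientists + 1 zombie across (skiff back at the start); 0 scientists + 2 zombies across (skiff there); 0 scientists + 2 zombies across (skiff back at the start); 0 scientists + 3 zombies across (skiff there); 0 scientists + 3 zombies across (skiff back at the start); 0 scientists + 4 zombies across (skiff there); 0 scientists + 4 zombies across (skiff back at the start); 0 scientists + 5 zombies across (skiff there); 0 scientists + 5 zombies across (skiff back at the start); 0 scientists + 6 zombies across (skiff there); 1 scientist + 1 zombie across (skiff there); 1 scientist + 1 zombie across (skiff back at the start); 2 scientists + 2 zombies across (skiff there); 2 scientists + 2 zombies across (skiff back at the start); 3 scientists + 3 zombies across (skiff there). So no valid plan exists.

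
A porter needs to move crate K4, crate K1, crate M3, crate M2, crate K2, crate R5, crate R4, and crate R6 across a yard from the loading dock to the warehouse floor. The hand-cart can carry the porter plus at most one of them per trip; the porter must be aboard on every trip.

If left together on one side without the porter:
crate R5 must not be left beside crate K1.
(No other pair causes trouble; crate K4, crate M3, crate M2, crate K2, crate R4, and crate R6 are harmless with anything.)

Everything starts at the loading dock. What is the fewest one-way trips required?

15

Counting alone: the porter can take at most 1 across per trip to the warehouse floor, so moving all 8 needs at least 8 loaded trips out, with a return between consecutive ones — at least 15 crossings.
The plan below uses exactly 15 crossings, so it is optimal:
1. Porter goes to the warehouse floor with crate K1.  [the loading dock: crate K2, crate K4, crate M2, crate M3, crate R4, crate R5, crate R6 | the warehouse floor: crate K1]
2. Porter goes back to the loading dock alone.  [the loading dock: crate K2, crate K4, crate M2, crate M3, crate R4, crate R5, crate R6 | the warehouse floor: crate K1]
3. Porter goes to the warehouse floor with crate K4.  [the loading dock: crate K2, crate M2, crate M3, crate R4, crate R5, crate R6 | the warehouse floor: crate K1, crate K4]
4. Porter goes back to the loading dock alone.  [the loading dock: crate K2, crate M2, crate M3, crate R4, crate R5, crate R6 | the warehouse floor: crate K1, crate K4]
5. Porter goes to the warehouse floor with crate M3.  [the loading dock: crate K2, crate M2, crate R4, crate R5, crate R6 | the warehouse floor: crate K1, crate K4, crate M3]
6. Porter goes back to the loading dock alone.  [the loading dock: crate K2, crate M2, crate R4, crate R5, crate R6 | the warehouse floor: crate K1, crate K4, crate M3]
7. Porter goes to the warehouse floor with crate M2.  [the loading dock: crate K2, crate R4, crate R5, crate R6 | the warehouse floor: crate K1, crate K4, crate M2, crate M3]
8. Porter goes back to the loading dock alone.  [the loading dock: crate K2, crate R4, crate R5, crate R6 | the warehouse floor: crate K1, crate K4, crate M2, crate M3]
9. Porter goes to the warehouse floor with crate K2.  [the loading dock: crate R4, crate R5, crate R6 | the warehouse floor: crate K1, crate K2, crate K4, crate M2, crate M3]
10. Porter goes back to the loading dock alone.  [the loading dock: crate R4, crate R5, crate R6 | the warehouse floor: crate K1, crate K2, crate K4, crate M2, crate M3]
11. Porter goes to the warehouse floor with crate R4.  [the loading dock: crate R5, crate R6 | the warehouse floor: crate K1, crate K2, crate K4, crate M2, crate M3, crate R4]
12. Porter goes back to the loading dock alone.  [the loading dock: crate R5, crate R6 | the warehouse floor: crate K1, crate K2, crate K4, crate M2, crate M3, crate R4]
13. Porter goes to the warehouse floor with crate R6.  [the loading dock: crate R5 | the warehouse floor: crate K1, crate K2, crate K4, crate M2, crate M3, crate R4, crate R6]
14. Porter goes back to the loading dock alone.  [the loading dock: crate R5 | the warehouse floor: crate K1, crate K2, crate K4, crate M2, crate M3, crate R4, crate R6]
15. Porter goes to the warehouse floor with crate R5.  [the loading dock: — | the warehouse floor: crate K1, crate K2, crate K4, crate M2, crate M3, crate R4, crate R5, crate R6]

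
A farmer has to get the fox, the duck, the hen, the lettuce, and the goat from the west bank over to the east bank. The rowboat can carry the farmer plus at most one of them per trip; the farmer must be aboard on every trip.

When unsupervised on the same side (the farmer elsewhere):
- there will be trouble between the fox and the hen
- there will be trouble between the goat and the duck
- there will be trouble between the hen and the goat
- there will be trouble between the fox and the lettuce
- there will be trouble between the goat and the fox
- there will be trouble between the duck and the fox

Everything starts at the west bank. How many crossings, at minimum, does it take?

impossible

Whatever the first load, the items left behind include a forbidden pair without the farmer. No opening move is safe, so no plan exists.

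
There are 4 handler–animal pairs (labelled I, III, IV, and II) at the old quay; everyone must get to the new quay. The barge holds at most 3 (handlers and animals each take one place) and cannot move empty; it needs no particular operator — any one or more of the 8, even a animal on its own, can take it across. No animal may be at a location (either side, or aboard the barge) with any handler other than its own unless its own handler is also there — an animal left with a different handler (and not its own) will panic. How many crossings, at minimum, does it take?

Counting alone: each trip to the new quay takes at most 3 across and each return brings at least 1 back, so after t trips out (and t−1 returns) at most 3t − (t−1) of the 8 are across; that first reaches 8 at t = 4, so at least 7 crossings are needed.
The safety rule pushes this higher. Following every safe sequence of crossings, the most of the 8 that can be at the new quay as the barge arrives there on crossing 7 is 7 — never all 8.
So no plan with fewer than 9 crossings exists, and this one achieves 9:
1. animal I and handler I cross → the new quay.
2. handler I crosses ← the old quay.
3. animal III, handler I, and handler III cross → the new quay.
4. animal I and handler I cross ← the old quay.
5. handler I, handler II, and handler IV cross → the new quay.
6. animal III crosses ← the old quay.
7. animal I and animal III cross → the new quay.
8. animal I crosses ← the old quay.
9. animal I, animal II, and animal IV cross → the new quay.

9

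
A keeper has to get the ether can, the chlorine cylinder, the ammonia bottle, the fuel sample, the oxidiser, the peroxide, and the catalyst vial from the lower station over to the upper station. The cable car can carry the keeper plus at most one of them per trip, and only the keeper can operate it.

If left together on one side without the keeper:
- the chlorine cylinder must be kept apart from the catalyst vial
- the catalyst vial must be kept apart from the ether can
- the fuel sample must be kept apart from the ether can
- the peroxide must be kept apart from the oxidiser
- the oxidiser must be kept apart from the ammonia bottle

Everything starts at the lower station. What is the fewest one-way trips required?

impossible

Whatever the first load, the items left behind include a forbidden pair without the keeper. No opening move is safe, so no plan exists.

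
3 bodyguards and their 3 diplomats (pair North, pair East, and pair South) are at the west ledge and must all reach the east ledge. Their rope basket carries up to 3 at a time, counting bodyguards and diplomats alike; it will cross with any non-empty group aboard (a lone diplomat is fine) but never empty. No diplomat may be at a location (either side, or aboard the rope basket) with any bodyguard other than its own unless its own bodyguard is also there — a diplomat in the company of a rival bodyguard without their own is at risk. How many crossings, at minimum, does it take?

5

Counting alone: each trip to the east ledge takes at most 3 across and each return brings at least 1 back, so after t trips out (and t−1 returns) at most 3t − (t−1) of the 6 are across; that first reaches 6 at t = 3, so at least 5 crossings are needed.
The plan below uses exactly 5 crossings, so it is optimal:
1. bodyguard North and diplomat North cross → the east ledge.
2. bodyguard North crosses ← the west ledge.
3. bodyguard East, bodyguard North, and bodyguard South cross → the east ledge.
4. diplomat North crosses ← the west ledge.
5. diplomat East, diplomat North, and diplomat South cross → the east ledge.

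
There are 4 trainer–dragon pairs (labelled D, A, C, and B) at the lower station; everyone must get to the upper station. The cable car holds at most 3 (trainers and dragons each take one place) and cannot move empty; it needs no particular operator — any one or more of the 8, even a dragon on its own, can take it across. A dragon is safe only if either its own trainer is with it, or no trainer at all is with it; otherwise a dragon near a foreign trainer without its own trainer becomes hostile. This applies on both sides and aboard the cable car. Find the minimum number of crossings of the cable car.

Counting alone: each trip to the upper station takes at most 3 across and each return brings at least 1 back, so after t trips out (and t−1 returns) at most 3t − (t−1) of the 8 are across; that first reaches 8 at t = 4, so at least 7 crossings are needed.
The safety rule pushes this higher. Following every safe sequence of crossings, the most of the 8 that can be at the upper station as the cable car arrives there on crossing 7 is 7 — never all 8.
So no plan with fewer than 9 crossings exists, and this one achieves 9:
1. dragon D and trainer D cross → the upper station.
2. trainer D crosses ← the lower station.
3. dragon A, trainer A, and trainer D cross → the upper station.
4. dragon D and trainer D cross ← the lower station.
5. trainer B, trainer C, and trainer D cross → the upper station.
6. dragon A crosses ← the lower station.
7. dragon A and dragon D cross → the upper station.
8. dragon D crosses ← the lower station.
9. dragon B, dragon C, and dragon D cross → the upper station.

9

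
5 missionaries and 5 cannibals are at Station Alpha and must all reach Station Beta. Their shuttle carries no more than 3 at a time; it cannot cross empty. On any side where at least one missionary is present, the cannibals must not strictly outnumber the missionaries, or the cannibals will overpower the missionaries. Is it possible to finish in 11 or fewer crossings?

Yes

Yes — this plan uses 11 crossings (≤ 11):
1. 2 cannibals → Station Beta.  (Station Alpha: 5M 3C; Station Beta: 0M 2C)
2. 1 cannibal ← Station Alpha.  (Station Alpha: 5M 4C; Station Beta: 0M 1C)
3. 3 cannibals → Station Beta.  (Station Alpha: 5M 1C; Station Beta: 0M 4C)
4. 1 cannibal ← Station Alpha.  (Station Alpha: 5M 2C; Station Beta: 0M 3C)
5. 3 missionaries → Station Beta.  (Station Alpha: 2M 2C; Station Beta: 3M 3C)
6. 1 missionary and 1 cannibal ← Station Alpha.  (Station Alpha: 3M 3C; Station Beta: 2M 2C)
7. 3 missionaries → Station Beta.  (Station Alpha: 0M 3C; Station Beta: 5M 2C)
8. 1 cannibal ← Station Alpha.  (Station Alpha: 0M 4C; Station Beta: 5M 1C)
9. 2 cannibals → Station Beta.  (Station Alpha: 0M 2C; Station Beta: 5M 3C)
10. 1 cannibal ← Station Alpha.  (Station Alpha: 0M 3C; Station Beta: 5M 2C)
11. 3 cannibals → Station Beta.  (Station Alpha: 0M 0C; Station Beta: 5M 5C)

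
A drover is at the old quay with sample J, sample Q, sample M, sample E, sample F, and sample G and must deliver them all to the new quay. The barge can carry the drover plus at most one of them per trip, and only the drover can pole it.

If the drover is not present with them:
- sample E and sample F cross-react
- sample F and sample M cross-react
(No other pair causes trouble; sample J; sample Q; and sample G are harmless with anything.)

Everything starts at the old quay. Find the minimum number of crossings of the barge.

Counting alone: the drover can take at most 1 across per trip to the new quay, so moving all 6 needs at least 6 loaded trips out, with a return between consecutive ones — at least 11 crossings.
The safety rule pushes this higher. Following every safe sequence of crossings, the most of the 6 that can be at the new quay as the barge arrives there on crossing 11 is 5 — never all 6.
So no plan with fewer than 13 crossings exists, and this one achieves 13:
1. Drover goes to the new quay with sample F.
2. Drover goes back to the old quay alone.
3. Drover goes to the new quay with sample J.
4. Drover goes back to the old quay alone.
5. Drover goes to the new quay with sample Q.
6. Drover goes back to the old quay alone.
7. Drover goes to the new quay with sample M.
8. Drover goes back to the old quay with sample F.
9. Drover goes to the new quay with sample E.
10. Drover goes back to the old quay alone.
11. Drover goes to the new quay with sample G.
12. Drover goes back to the old quay alone.
13. Drover goes to the new quay with sample F.

13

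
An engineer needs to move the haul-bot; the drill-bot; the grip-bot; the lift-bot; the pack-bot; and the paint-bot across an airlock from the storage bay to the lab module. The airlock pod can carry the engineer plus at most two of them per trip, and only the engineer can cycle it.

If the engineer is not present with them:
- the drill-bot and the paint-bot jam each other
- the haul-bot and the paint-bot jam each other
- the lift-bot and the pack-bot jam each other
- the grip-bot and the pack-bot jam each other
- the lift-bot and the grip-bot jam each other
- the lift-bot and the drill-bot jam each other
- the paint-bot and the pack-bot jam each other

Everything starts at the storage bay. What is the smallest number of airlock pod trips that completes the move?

impossible

Whatever the first load, the items left behind include a forbidden pair without the engineer. No opening move is safe, so no plan exists.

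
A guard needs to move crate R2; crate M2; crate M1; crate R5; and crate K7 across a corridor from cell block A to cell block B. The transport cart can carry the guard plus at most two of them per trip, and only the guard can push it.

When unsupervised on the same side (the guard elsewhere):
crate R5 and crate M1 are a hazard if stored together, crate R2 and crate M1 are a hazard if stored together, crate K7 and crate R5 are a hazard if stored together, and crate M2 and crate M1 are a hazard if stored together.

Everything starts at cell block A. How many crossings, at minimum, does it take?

Counting alone: the guard can take at most 2 across per trip to cell block B, so moving all 5 needs at least 3 loaded trips out, with a return between consecutive ones — at least 5 crossings.
The plan below uses exactly 5 crossings, so it is optimal:
1. Guard goes to cell block B with crate M1 and crate R5.  [cell block A: crate K7, crate M2, crate R2 | cell block B: crate M1, crate R5]
2. Guard goes back to cell block A with crate M1.  [cell block A: crate K7, crate M1, crate M2, crate R2 | cell block B: crate R5]
3. Guard goes to cell block B with crate M2 and crate R2.  [cell block A: crate K7, crate M1 | cell block B: crate M2, crate R2, crate R5]
4. Guard goes back to cell block A alone.  [cell block A: crate K7, crate M1 | cell block B: crate M2, crate R2, crate R5]
5. Guard goes to cell block B with crate K7 and crate M1.  [cell block A: — | cell block B: crate K7, crate M1, crate M2, crate R2, crate R5]

5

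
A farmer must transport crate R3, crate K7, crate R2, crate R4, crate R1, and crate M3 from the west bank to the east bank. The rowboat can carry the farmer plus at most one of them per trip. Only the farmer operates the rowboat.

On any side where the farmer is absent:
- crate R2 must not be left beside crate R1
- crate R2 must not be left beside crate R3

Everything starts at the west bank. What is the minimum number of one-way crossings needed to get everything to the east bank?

13

Counting alone: the farmer can take at most 1 across per trip to the east bank, so moving all 6 needs at least 6 loaded trips out, with a return between consecutive ones — at least 11 crossings.
The safety rule pushes this higher. Following every safe sequence of crossings, the most of the 6 that can be at the east bank as the rowboat arrives there on crossing 11 is 5 — never all 6.
So no plan with fewer than 13 crossings exists, and this one achieves 13:
1. Farmer goes to the east bank with crate R2.  [the west bank: crate K7, crate M3, crate R1, crate R3, crate R4 | the east bank: crate R2]
2. Farmer goes back to the west bank alone.  [the west bank: crate K7, crate M3, crate R1, crate R3, crate R4 | the east bank: crate R2]
3. Farmer goes to the east bank with crate R3.  [the west bank: crate K7, crate M3, crate R1, crate R4 | the east bank: crate R2, crate R3]
4. Farmer goes back to the west bank with crate R2.  [the west bank: crate K7, crate M3, crate R1, crate R2, crate R4 | the east bank: crate R3]
5. Farmer goes to the east bank with crate R1.  [the west bank: crate K7, crate M3, crate R2, crate R4 | the east bank: crate R1, crate R3]
6. Farmer goes back to the west bank alone.  [the west bank: crate K7, crate M3, crate R2, crate R4 | the east bank: crate R1, crate R3]
7. Farmer goes to the east bank with crate K7.  [the west bank: crate M3, crate R2, crate R4 | the east bank: crate K7, crate R1, crate R3]
8. Farmer goes back to the west bank alone.  [the west bank: crate M3, crate R2, crate R4 | the east bank: crate K7, crate R1, crate R3]
9. Farmer goes to the east bank with crate R4.  [the west bank: crate M3, crate R2 | the east bank: crate K7, crate R1, crate R3, crate R4]
10. Farmer goes back to the west bank alone.  [the west bank: crate M3, crate R2 | the east bank: crate K7, crate R1, crate R3, crate R4]
11. Farmer goes to the east bank with crate M3.  [the west bank: crate R2 | the east bank: crate K7, crate M3, crate R1, crate R3, crate R4]
12. Farmer goes back to the west bank alone.  [the west bank: crate R2 | the east bank: crate K7, crate M3, crate R1, crate R3, crate R4]
13. Farmer goes to the east bank with crate R2.  [the west bank: — | the east bank: crate K7, crate M3, crate R1, crate R2, crate R3, crate R4]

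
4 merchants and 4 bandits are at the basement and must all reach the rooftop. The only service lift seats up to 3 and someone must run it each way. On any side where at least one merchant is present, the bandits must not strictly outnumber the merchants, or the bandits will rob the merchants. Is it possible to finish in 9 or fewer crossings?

Yes — this plan uses 9 crossings (≤ 9):
1. 2 bandits → the rooftop.  (the basement: 4M 2B; the rooftop: 0M 2B)
2. 1 bandit ← the basement.  (the basement: 4M 3B; the rooftop: 0M 1B)
3. 3 bandits → the rooftop.  (the basement: 4M 0B; the rooftop: 0M 4B)
4. 1 bandit ← the basement.  (the basement: 4M 1B; the rooftop: 0M 3B)
5. 3 merchants → the rooftop.  (the basement: 1M 1B; the rooftop: 3M 3B)
6. 1 merchant and 1 bandit ← the basement.  (the basement: 2M 2B; the rooftop: 2M 2B)
7. 2 merchants → the rooftop.  (the basement: 0M 2B; the rooftop: 4M 2B)
8. 1 bandit ← the basement.  (the basement: 0M 3B; the rooftop: 4M 1B)
9. 3 bandits → the rooftop.  (the basement: 0M 0B; the rooftop: 4M 4B)

Yes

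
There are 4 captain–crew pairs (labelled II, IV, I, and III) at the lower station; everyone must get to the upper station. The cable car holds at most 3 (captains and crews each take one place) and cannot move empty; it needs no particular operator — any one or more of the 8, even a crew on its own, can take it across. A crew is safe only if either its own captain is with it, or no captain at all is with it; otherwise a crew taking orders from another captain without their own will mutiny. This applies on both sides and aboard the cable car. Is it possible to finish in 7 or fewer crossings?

No

Counting alone: each trip to the upper station takes at most 3 across and each return brings at least 1 back, so after t trips out (and t−1 returns) at most 3t − (t−1) of the 8 are across; that first reaches 8 at t = 4, so at least 7 crossings are needed.
The safety rule pushes this higher. Following every safe sequence of crossings, the most of the 8 that can be at the upper station as the cable car arrives there on crossing 7 is 7 — never all 8.
So the move cannot be finished within 7 crossings. (The shortest complete plan takes 9:)
1. captain II and crew II cross → the upper station.
2. captain II crosses ← the lower station.
3. captain II, captain IV, and crew IV cross → the upper station.
4. captain II and crew II cross ← the lower station.
5. captain I, captain II, and captain III cross → the upper station.
6. crew IV crosses ← the lower station.
7. crew II and crew IV cross → the upper station.
8. crew II crosses ← the lower station.
9. crew I, crew II, and crew III cross → the upper station.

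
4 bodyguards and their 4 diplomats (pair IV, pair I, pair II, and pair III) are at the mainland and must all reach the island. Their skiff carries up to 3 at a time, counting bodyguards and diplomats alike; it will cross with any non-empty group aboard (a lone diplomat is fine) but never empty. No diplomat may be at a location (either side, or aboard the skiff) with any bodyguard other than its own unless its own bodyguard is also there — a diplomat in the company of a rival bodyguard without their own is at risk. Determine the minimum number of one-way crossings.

9

Counting alone: each trip to the island takes at most 3 across and each return brings at least 1 back, so after t trips out (and t−1 returns) at most 3t − (t−1) of the 8 are across; that first reaches 8 at t = 4, so at least 7 crossings are needed.
The safety rule pushes this higher. Following every safe sequence of crossings, the most of the 8 that can be at the island as the skiff arrives there on crossing 7 is 7 — never all 8.
So no plan with fewer than 9 crossings exists, and this one achieves 9:
1. bodyguard IV and diplomat IV cross → the island.
2. bodyguard IV crosses ← the mainland.
3. bodyguard I, bodyguard IV, and diplomat I cross → the island.
4. bodyguard IV and diplomat IV cross ← the mainland.
5. bodyguard II, bodyguard III, and bodyguard IV cross → the island.
6. diplomat I crosses ← the mainland.
7. diplomat I and diplomat IV cross → the island.
8. diplomat IV crosses ← the mainland.
9. diplomat II, diplomat III, and diplomat IV cross → the island.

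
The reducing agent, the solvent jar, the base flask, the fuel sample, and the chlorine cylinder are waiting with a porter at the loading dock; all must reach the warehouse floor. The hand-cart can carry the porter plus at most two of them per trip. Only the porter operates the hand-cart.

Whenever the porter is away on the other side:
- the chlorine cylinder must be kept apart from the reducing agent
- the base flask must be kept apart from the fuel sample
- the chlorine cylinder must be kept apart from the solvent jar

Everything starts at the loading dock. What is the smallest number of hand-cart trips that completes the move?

Counting alone: the porter can take at most 2 across per trip to the warehouse floor, so moving all 5 needs at least 3 loaded trips out, with a return between consecutive ones — at least 5 crossings.
The plan below uses exactly 5 crossings, so it is optimal:
1. Porter goes to the warehouse floor with the base flask and the chlorine cylinder.
2. Porter goes back to the loading dock alone.
3. Porter goes to the warehouse floor with the reducing agent and the solvent jar.
4. Porter goes back to the loading dock with the chlorine cylinder.
5. Porter goes to the warehouse floor with the chlorine cylinder and the fuel sample.

5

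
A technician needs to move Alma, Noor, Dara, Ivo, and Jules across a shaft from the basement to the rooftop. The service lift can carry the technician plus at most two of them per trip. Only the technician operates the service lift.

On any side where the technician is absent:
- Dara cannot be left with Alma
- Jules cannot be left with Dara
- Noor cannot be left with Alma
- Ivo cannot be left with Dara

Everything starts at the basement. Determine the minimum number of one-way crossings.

Counting alone: the technician can take at most 2 across per trip to the rooftop, so moving all 5 needs at least 3 loaded trips out, with a return between consecutive ones — at least 5 crossings.
The plan below uses exactly 5 crossings, so it is optimal:
1. Technician goes to the rooftop with Alma and Dara.  [the basement: Ivo, Jules, Noor | the rooftop: Alma, Dara]
2. Technician goes back to the basement with Dara.  [the basement: Dara, Ivo, Jules, Noor | the rooftop: Alma]
3. Technician goes to the rooftop with Ivo and Jules.  [the basement: Dara, Noor | the rooftop: Alma, Ivo, Jules]
4. Technician goes back to the basement alone.  [the basement: Dara, Noor | the rooftop: Alma, Ivo, Jules]
5. Technician goes to the rooftop with Dara and Noor.  [the basement: — | the rooftop: Alma, Dara, Ivo, Jules, Noor]

5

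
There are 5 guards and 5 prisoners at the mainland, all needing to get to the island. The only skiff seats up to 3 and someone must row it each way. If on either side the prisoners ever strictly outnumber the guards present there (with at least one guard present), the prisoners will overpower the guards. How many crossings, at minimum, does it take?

11

Counting alone: each trip to the island takes at most 3 across and each return brings at least 1 back, so after t trips out (and t−1 returns) at most 3t − (t−1) of the 10 are across; that first reaches 10 at t = 5, so at least 9 crossings are needed.
The safety rule pushes this higher. Following every safe sequence of crossings, the most of the 10 that can be at the island as the skiff arrives there on crossing 9 is 9 — never all 10.
So no plan with fewer than 11 crossings exists, and this one achieves 11:
1. 2 prisoners → the island.  (the mainland: 5G 3P; the island: 0G 2P)
2. 1 prisoner ← the mainland.  (the mainland: 5G 4P; the island: 0G 1P)
3. 3 prisoners → the island.  (the mainland: 5G 1P; the island: 0G 4P)
4. 1 prisoner ← the mainland.  (the mainland: 5G 2P; the island: 0G 3P)
5. 3 guards → the island.  (the mainland: 2G 2P; the island: 3G 3P)
6. 1 guard and 1 prisoner ← the mainland.  (the mainland: 3G 3P; the island: 2G 2P)
7. 3 guards → the island.  (the mainland: 0G 3P; the island: 5G 2P)
8. 1 prisoner ← the mainland.  (the mainland: 0G 4P; the island: 5G 1P)
9. 2 prisoners → the island.  (the mainland: 0G 2P; the island: 5G 3P)
10. 1 prisoner ← the mainland.  (the mainland: 0G 3P; the island: 5G 2P)
11. 3 prisoners → the island.  (the mainland: 0G 0P; the island: 5G 5P)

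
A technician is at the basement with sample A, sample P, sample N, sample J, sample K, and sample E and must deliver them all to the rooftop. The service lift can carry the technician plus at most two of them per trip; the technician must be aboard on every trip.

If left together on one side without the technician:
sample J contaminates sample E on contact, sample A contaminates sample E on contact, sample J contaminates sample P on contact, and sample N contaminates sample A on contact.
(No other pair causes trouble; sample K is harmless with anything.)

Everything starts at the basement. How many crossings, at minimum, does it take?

7

Counting alone: the technician can take at most 2 across per trip to the rooftop, so moving all 6 needs at least 3 loaded trips out, with a return between consecutive ones — at least 5 crossings.
The safety rule pushes this higher. Following every safe sequence of crossings, the most of the 6 that can be at the rooftop as the service lift arrives there on crossing 5 is 5 — never all 6.
So no plan with fewer than 7 crossings exists, and this one achieves 7:
1. Technician goes to the rooftop with sample A and sample J.
2. Technician goes back to the basement alone.
3. Technician goes to the rooftop with sample N and sample P.
4. Technician goes back to the basement with sample A and sample J.
5. Technician goes to the rooftop with sample E and sample K.
6. Technician goes back to the basement alone.
7. Technician goes to the rooftop with sample A and sample J.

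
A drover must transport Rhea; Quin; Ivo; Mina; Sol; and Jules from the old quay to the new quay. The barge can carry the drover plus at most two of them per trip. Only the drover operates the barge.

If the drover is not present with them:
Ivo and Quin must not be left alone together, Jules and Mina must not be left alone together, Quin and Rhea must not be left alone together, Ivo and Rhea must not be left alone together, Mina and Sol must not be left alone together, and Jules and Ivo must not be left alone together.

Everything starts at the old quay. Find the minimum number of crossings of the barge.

impossible

Whatever the first load, the items left behind include a forbidden pair without the drover. No opening move is safe, so no plan exists.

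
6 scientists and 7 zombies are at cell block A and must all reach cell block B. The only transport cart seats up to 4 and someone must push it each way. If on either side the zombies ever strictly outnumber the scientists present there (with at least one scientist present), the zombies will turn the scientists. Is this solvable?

No

The zombies already outnumber the scientists at cell block A before anyone moves, so the starting position itself is disallowed.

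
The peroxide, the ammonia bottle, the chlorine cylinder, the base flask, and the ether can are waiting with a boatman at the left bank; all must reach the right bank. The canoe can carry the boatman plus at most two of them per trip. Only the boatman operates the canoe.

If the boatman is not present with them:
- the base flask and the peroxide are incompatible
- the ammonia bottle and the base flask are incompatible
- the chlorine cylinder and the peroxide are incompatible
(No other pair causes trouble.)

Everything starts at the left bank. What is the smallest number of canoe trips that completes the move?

5

Counting alone: the boatman can take at most 2 across per trip to the right bank, so moving all 5 needs at least 3 loaded trips out, with a return between consecutive ones — at least 5 crossings.
The plan below uses exactly 5 crossings, so it is optimal:
1. Boatman goes to the right bank with the ammonia bottle and the peroxide.  [the left bank: the base flask, the chlorine cylinder, the ether can | the right bank: the ammonia bottle, the peroxide]
2. Boatman goes back to the left bank alone.  [the left bank: the base flask, the chlorine cylinder, the ether can | the right bank: the ammonia bottle, the peroxide]
3. Boatman goes to the right bank with the ether can.  [the left bank: the base flask, the chlorine cylinder | the right bank: the ammonia bottle, the ether can, the peroxide]
4. Boatman goes back to the left bank alone.  [the left bank: the base flask, the chlorine cylinder | the right bank: the ammonia bottle, the ether can, the peroxide]
5. Boatman goes to the right bank with the base flask and the chlorine cylinder.  [the left bank: — | the right bank: the ammonia bottle, the base flask, the chlorine cylinder, the ether can, the peroxide]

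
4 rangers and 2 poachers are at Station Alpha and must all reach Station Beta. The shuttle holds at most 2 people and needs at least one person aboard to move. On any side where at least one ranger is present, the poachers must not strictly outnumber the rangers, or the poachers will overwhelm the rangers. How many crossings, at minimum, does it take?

Counting alone: each trip to Station Beta takes at most 2 across and each return brings at least 1 back, so after t trips out (and t−1 returns) at most 2t − (t−1) of the 6 are across; that first reaches 6 at t = 5, so at least 9 crossings are needed.
The plan below uses exactly 9 crossings, so it is optimal:
1. 2 poachers → Station Beta.  (Station Alpha: 4R 0P; Station Beta: 0R 2P)
2. 1 poacher ← Station Alpha.  (Station Alpha: 4R 1P; Station Beta: 0R 1P)
3. 2 rangers → Station Beta.  (Station Alpha: 2R 1P; Station Beta: 2R 1P)
4. 1 poacher ← Station Alpha.  (Station Alpha: 2R 2P; Station Beta: 2R 0P)
5. 2 poachers → Station Beta.  (Station Alpha: 2R 0P; Station Beta: 2R 2P)
6. 1 poacher ← Station Alpha.  (Station Alpha: 2R 1P; Station Beta: 2R 1P)
7. 1 ranger and 1 poacher → Station Beta.  (Station Alpha: 1R 0P; Station Beta: 3R 2P)
8. 1 poacher ← Station Alpha.  (Station Alpha: 1R 1P; Station Beta: 3R 1P)
9. 1 ranger and 1 poacher → Station Beta.  (Station Alpha: 0R 0P; Station Beta: 4R 2P)

9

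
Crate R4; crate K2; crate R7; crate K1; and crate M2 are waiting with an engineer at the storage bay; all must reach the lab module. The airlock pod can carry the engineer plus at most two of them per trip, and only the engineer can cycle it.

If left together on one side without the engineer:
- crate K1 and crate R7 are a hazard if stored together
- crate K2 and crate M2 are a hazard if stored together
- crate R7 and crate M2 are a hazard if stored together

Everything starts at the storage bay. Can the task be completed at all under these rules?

Yes

1. Engineer goes to the lab module with crate K2 and crate R7.  [the storage bay: crate K1, crate M2, crate R4 | the lab module: crate K2, crate R7]
2. Engineer goes back to the storage bay alone.  [the storage bay: crate K1, crate M2, crate R4 | the lab module: crate K2, crate R7]
3. Engineer goes to the lab module with crate R4.  [the storage bay: crate K1, crate M2 | the lab module: crate K2, crate R4, crate R7]
4. Engineer goes back to the storage bay alone.  [the storage bay: crate K1, crate M2 | the lab module: crate K2, crate R4, crate R7]
5. Engineer goes to the lab module with crate K1 and crate M2.  [the storage bay: — | the lab module: crate K1, crate K2, crate M2, crate R4, crate R7]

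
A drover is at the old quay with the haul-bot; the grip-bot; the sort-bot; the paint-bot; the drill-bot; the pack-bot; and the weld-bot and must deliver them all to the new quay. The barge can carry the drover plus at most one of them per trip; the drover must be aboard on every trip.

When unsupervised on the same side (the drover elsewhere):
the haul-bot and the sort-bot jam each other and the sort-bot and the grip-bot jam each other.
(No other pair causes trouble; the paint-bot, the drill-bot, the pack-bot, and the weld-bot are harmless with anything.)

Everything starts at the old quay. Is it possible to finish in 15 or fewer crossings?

Yes — this plan uses 15 crossings (≤ 15):
1. Drover goes to the new quay with the sort-bot.
2. Drover goes back to the old quay alone.
3. Drover goes to the new quay with the haul-bot.
4. Drover goes back to the old quay with the sort-bot.
5. Drover goes to the new quay with the grip-bot.
6. Drover goes back to the old quay alone.
7. Drover goes to the new quay with the paint-bot.
8. Drover goes back to the old quay alone.
9. Drover goes to the new quay with the drill-bot.
10. Drover goes back to the old quay alone.
11. Drover goes to the new quay with the pack-bot.
12. Drover goes back to the old quay alone.
13. Drover goes to the new quay with the weld-bot.
14. Drover goes back to the old quay alone.
15. Drover goes to the new quay with the sort-bot.

Yes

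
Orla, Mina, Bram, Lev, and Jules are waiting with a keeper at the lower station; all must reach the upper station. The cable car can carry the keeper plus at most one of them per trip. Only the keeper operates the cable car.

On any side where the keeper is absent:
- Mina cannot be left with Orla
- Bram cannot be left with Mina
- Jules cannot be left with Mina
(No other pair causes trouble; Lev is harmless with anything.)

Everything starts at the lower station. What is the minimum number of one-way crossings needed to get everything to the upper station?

impossible

Following every safe sequence of crossings from the start, the most of the 5 that can be at the upper station as the cable car arrives there on crossings 1, 3, 5 is 1, 2, 3 respectively; the best ever achieved is 3 of 5.
From crossing 7 on, no configuration arises that was not already reachable earlier: only 18 distinct safe configurations (who is on which side, and where the cable car is) can ever be reached, none of them has everyone across, and every continuation just revisits them. So no valid plan exists.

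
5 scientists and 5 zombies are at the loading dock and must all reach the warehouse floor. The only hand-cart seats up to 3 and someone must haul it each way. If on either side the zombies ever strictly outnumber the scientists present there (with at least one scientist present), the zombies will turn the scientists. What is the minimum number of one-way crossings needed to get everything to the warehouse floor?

11

Counting alone: each trip to the warehouse floor takes at most 3 across and each return brings at least 1 back, so after t trips out (and t−1 returns) at most 3t − (t−1) of the 10 are across; that first reaches 10 at t = 5, so at least 9 crossings are needed.
The safety rule pushes this higher. Following every safe sequence of crossings, the most of the 10 that can be at the warehouse floor as the hand-cart arrives there on crossing 9 is 9 — never all 10.
So no plan with fewer than 11 crossings exists, and this one achieves 11:
1. 2 zombies → the warehouse floor.  (the loading dock: 5S 3Z; the warehouse floor: 0S 2Z)
2. 1 zombie ← the loading dock.  (the loading dock: 5S 4Z; the warehouse floor: 0S 1Z)
3. 3 zombies → the warehouse floor.  (the loading dock: 5S 1Z; the warehouse floor: 0S 4Z)
4. 1 zombie ← the loading dock.  (the loading dock: 5S 2Z; the warehouse floor: 0S 3Z)
5. 3 scientists → the warehouse floor.  (the loading dock: 2S 2Z; the warehouse floor: 3S 3Z)
6. 1 scientist and 1 zombie ← the loading dock.  (the loading dock: 3S 3Z; the warehouse floor: 2S 2Z)
7. 3 scientists → the warehouse floor.  (the loading dock: 0S 3Z; the warehouse floor: 5S 2Z)
8. 1 zombie ← the loading dock.  (the loading dock: 0S 4Z; the warehouse floor: 5S 1Z)
9. 2 zombies → the warehouse floor.  (the loading dock: 0S 2Z; the warehouse floor: 5S 3Z)
10. 1 zombie ← the loading dock.  (the loading dock: 0S 3Z; the warehouse floor: 5S 2Z)
11. 3 zombies → the warehouse floor.  (the loading dock: 0S 0Z; the warehouse floor: 5S 5Z)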